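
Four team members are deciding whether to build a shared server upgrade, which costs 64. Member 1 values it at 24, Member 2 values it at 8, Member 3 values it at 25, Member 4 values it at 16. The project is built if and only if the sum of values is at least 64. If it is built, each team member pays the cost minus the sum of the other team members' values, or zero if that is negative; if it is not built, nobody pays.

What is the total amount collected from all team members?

38

Total value 73 ≥ cost 64, so it is built.
Member 1: others sum to 49; max(0, 64 - 49) = 15.
Member 2: others sum to 65; max(0, 64 - 65) = 0.
Member 3: others sum to 48; max(0, 64 - 48) = 16.
Member 4: others sum to 57; max(0, 64 - 57) = 7.
Total collected = 15 + 0 + 16 + 7 = 38.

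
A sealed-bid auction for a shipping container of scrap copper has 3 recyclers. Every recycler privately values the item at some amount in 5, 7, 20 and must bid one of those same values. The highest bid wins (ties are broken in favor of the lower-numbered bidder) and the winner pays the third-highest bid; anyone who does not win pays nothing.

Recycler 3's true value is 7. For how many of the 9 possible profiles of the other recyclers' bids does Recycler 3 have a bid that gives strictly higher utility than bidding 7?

Others bid (5, 7): truth gives 0; bid 20 gives 2 > 0. Violating.
Others bid (7, 5): truth gives 0; bid 20 gives 2 > 0. Violating.
Others bid (5, 5): truth gives 2; no alternative beats it.
Others bid (5, 20): truth gives 0; no alternative beats it.
(Checking all 9 profiles: 2 have a profitable deviation, 7 do not.)

2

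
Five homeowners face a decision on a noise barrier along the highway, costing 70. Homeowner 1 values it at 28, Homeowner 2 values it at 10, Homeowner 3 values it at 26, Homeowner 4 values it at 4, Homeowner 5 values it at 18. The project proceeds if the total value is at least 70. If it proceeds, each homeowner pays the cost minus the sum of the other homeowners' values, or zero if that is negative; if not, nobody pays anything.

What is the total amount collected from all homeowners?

Total value 86 ≥ cost 70, so it is built.
Homeowner 1: others sum to 58; max(0, 70 - 58) = 12.
Homeowner 2: others sum to 76; max(0, 70 - 76) = 0.
Homeowner 3: others sum to 60; max(0, 70 - 60) = 10.
Homeowner 4: others sum to 82; max(0, 70 - 82) = 0.
Homeowner 5: others sum to 68; max(0, 70 - 68) = 2.
Total collected = 12 + 0 + 10 + 0 + 2 = 24.

24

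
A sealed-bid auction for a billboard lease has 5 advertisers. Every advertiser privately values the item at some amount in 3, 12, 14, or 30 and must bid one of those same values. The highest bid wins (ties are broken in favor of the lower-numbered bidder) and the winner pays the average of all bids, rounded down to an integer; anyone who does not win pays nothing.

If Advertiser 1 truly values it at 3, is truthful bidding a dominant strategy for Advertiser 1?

Yes

Check each profile of the others' bids and compare truth against every alternative bid.
Others bid (12, 12, 12, 12): truth gives 0, best alternative gives -9.
Others bid (3, 12, 12, 12): truth gives 0, best alternative gives -7.
Others bid (12, 3, 12, 12): truth gives 0, best alternative gives -7.
Others bid (12, 12, 3, 12): truth gives 0, best alternative gives -7.
Others bid (12, 12, 12, 3): truth gives 0, best alternative gives -7.
Others bid (3, 3, 12, 12): truth gives 0, best alternative gives -5.
(Remaining 250 profiles checked similarly; truth is weakly best in each.)
In every case the truthful bid is at least as good as any alternative, so it is a dominant strategy.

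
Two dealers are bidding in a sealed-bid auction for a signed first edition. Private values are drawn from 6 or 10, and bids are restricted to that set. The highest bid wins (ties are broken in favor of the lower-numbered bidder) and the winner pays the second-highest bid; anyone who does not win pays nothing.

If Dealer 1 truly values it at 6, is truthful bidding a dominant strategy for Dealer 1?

Yes

Check each profile of the others' bids and compare truth against every alternative bid.
Others bid (10): truth gives 0, best alternative gives -4.
Others bid (6): truth gives 0, best alternative gives 0.
In every case the truthful bid is at least as good as any alternative, so it is a dominant strategy.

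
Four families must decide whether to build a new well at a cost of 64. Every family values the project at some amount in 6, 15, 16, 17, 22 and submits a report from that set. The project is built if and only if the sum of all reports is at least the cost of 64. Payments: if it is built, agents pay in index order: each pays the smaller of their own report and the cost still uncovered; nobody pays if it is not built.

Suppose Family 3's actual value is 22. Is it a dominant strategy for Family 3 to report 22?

No

Consider the case where Family 1 reports 6, Family 2 reports 22 and Family 4 reports 22.
Truthful report 22: project built, pays 22, utility 22 - 22 = 0.
Report 15 instead: project built, pays 15, utility 22 - 15 = 7.
Since 7 > 0, reporting 15 is strictly better here, so truthful reporting is not dominant.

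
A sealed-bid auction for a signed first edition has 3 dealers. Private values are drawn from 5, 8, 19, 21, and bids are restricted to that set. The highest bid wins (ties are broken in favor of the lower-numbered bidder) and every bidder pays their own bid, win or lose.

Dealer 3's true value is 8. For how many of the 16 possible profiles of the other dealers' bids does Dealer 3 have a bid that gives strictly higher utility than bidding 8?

15

Others bid (5, 8): truth gives -8; bid 5 gives -5 > -8. Violating.
Others bid (5, 19): truth gives -8; bid 5 gives -5 > -8. Violating.
Others bid (5, 21): truth gives -8; bid 5 gives -5 > -8. Violating.
Others bid (8, 5): truth gives -8; bid 5 gives -5 > -8. Violating.
Others bid (5, 5): truth gives 0; no alternative beats it.
(Checking all 16 profiles: 15 have a profitable deviation, 1 does not.)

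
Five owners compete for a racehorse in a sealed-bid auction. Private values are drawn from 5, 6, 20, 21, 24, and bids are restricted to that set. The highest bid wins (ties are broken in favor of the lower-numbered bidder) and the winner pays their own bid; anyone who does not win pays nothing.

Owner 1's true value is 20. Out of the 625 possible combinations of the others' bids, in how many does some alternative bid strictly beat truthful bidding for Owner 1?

Others bid (5, 5, 5, 5): truth gives 0; bid 5 gives 15 > 0. Violating.
Others bid (5, 5, 5, 6): truth gives 0; bid 6 gives 14 > 0. Violating.
Others bid (5, 5, 6, 5): truth gives 0; bid 6 gives 14 > 0. Violating.
Others bid (5, 5, 6, 6): truth gives 0; bid 6 gives 14 > 0. Violating.
Others bid (5, 5, 5, 20): truth gives 0; no alternative beats it.
Others bid (5, 5, 5, 21): truth gives 0; no alternative beats it.
(Checking all 625 profiles: 16 have a profitable deviation, 609 do not.)

16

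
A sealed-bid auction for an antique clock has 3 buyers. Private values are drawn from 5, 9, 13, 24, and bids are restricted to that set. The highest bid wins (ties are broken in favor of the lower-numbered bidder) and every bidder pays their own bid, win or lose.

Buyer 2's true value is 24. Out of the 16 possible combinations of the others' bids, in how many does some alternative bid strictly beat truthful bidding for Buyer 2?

10

Others bid (5, 5): truth gives 0; bid 9 gives 15 > 0. Violating.
Others bid (5, 9): truth gives 0; bid 9 gives 15 > 0. Violating.
Others bid (5, 13): truth gives 0; bid 13 gives 11 > 0. Violating.
Others bid (9, 5): truth gives 0; bid 13 gives 11 > 0. Violating.
Others bid (5, 24): truth gives 0; no alternative beats it.
Others bid (9, 24): truth gives 0; no alternative beats it.
(Checking all 16 profiles: 10 have a profitable deviation, 6 do not.)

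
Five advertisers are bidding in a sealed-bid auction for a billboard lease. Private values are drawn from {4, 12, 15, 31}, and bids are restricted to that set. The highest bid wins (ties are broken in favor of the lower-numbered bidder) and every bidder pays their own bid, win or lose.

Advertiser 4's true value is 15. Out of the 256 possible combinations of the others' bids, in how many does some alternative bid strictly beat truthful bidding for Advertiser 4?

234

Others bid (4, 4, 4, 4): truth gives 0; bid 12 gives 3 > 0. Violating.
Others bid (4, 4, 4, 12): truth gives 0; bid 12 gives 3 > 0. Violating.
Others bid (4, 4, 4, 31): truth gives -15; bid 4 gives -4 > -15. Violating.
Others bid (4, 4, 12, 31): truth gives -15; bid 4 gives -4 > -15. Violating.
Others bid (4, 4, 4, 15): truth gives 0; no alternative beats it.
Others bid (4, 4, 12, 4): truth gives 0; no alternative beats it.
(Checking all 256 profiles: 234 have a profitable deviation, 22 do not.)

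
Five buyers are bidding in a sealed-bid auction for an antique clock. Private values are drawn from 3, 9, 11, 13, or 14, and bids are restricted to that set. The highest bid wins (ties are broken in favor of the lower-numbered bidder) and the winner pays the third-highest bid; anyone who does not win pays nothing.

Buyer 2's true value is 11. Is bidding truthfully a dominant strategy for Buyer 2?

No

Consider the case where Buyer 1 bids 3, Buyer 3 bids 3, Buyer 4 bids 3 and Buyer 5 bids 13.
Truthful bid 11: loses, pays 0, utility 0.
Bid 13 instead: wins, pays 3, utility 11 - 3 = 8.
Since 8 > 0, bidding 13 is strictly better here, so truthful bidding is not dominant.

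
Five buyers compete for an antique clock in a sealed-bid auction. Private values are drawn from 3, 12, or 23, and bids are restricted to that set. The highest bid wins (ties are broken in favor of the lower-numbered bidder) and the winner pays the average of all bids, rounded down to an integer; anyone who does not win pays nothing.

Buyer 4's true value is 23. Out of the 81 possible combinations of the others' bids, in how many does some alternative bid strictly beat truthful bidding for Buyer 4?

2

Others bid (3, 3, 3, 3): truth gives 16; bid 12 gives 19 > 16. Violating.
Others bid (3, 3, 3, 12): truth gives 15; bid 12 gives 17 > 15. Violating.
Others bid (3, 3, 3, 23): truth gives 12; no alternative beats it.
Others bid (3, 3, 12, 3): truth gives 15; no alternative beats it.
(Checking all 81 profiles: 2 have a profitable deviation, 79 do not.)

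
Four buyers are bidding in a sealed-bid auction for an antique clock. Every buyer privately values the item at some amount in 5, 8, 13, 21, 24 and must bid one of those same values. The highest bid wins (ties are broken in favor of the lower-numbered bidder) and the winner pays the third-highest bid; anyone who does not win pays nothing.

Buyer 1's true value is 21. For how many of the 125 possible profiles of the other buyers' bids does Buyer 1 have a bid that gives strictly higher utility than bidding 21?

27

Others bid (5, 5, 24): truth gives 0; bid 24 gives 16 > 0. Violating.
Others bid (5, 8, 24): truth gives 0; bid 24 gives 13 > 0. Violating.
Others bid (5, 13, 24): truth gives 0; bid 24 gives 8 > 0. Violating.
Others bid (5, 24, 5): truth gives 0; bid 24 gives 16 > 0. Violating.
Others bid (5, 5, 5): truth gives 16; no alternative beats it.
Others bid (5, 5, 8): truth gives 16; no alternative beats it.
(Checking all 125 profiles: 27 have a profitable deviation, 98 do not.)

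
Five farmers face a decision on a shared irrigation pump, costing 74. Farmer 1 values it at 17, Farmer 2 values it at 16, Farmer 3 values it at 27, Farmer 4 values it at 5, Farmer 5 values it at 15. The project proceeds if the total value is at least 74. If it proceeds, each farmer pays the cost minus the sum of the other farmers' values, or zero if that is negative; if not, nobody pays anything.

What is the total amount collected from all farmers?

51

Total value 80 ≥ cost 74, so it is built.
Farmer 1: others sum to 63; max(0, 74 - 63) = 11.
Farmer 2: others sum to 64; max(0, 74 - 64) = 10.
Farmer 3: others sum to 53; max(0, 74 - 53) = 21.
Farmer 4: others sum to 75; max(0, 74 - 75) = 0.
Farmer 5: others sum to 65; max(0, 74 - 65) = 9.
Total collected = 11 + 10 + 21 + 0 + 9 = 51.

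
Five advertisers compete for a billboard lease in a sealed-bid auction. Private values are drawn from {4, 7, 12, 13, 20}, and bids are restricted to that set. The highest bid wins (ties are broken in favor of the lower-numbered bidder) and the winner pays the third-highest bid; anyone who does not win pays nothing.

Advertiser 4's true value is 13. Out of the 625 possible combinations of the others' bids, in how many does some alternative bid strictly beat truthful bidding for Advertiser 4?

Others bid (4, 4, 4, 20): truth gives 0; bid 20 gives 9 > 0. Violating.
Others bid (4, 4, 7, 20): truth gives 0; bid 20 gives 6 > 0. Violating.
Others bid (4, 4, 12, 20): truth gives 0; bid 20 gives 1 > 0. Violating.
Others bid (4, 4, 13, 4): truth gives 0; bid 20 gives 9 > 0. Violating.
Others bid (4, 4, 4, 4): truth gives 9; no alternative beats it.
Others bid (4, 4, 4, 7): truth gives 9; no alternative beats it.
(Checking all 625 profiles: 108 have a profitable deviation, 517 do not.)

108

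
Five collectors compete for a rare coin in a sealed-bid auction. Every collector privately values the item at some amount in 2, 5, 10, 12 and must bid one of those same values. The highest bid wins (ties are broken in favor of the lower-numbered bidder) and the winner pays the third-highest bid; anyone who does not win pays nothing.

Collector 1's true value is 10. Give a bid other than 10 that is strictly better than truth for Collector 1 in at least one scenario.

12

Suppose Collector 2 bids 2, Collector 3 bids 2, Collector 4 bids 2 and Collector 5 bids 12.
Bid 10: loses, pays 0, utility 0.
Bid 12: wins, pays 2, utility 10 - 2 = 8.
So bidding 12 beats truth here (8 > 0).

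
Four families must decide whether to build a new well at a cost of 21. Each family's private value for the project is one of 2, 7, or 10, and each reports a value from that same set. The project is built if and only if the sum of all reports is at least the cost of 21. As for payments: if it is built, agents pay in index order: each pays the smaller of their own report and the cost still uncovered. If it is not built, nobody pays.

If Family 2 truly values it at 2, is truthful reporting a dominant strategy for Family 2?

Check each profile of the others' reports and compare truth against every alternative report.
Others report (2, 2, 10): truth gives 0, best alternative gives -5.
Others report (2, 7, 7): truth gives 0, best alternative gives -5.
Others report (2, 7, 10): truth gives 0, best alternative gives -5.
Others report (2, 10, 2): truth gives 0, best alternative gives -5.
Others report (2, 10, 7): truth gives 0, best alternative gives -5.
Others report (2, 10, 10): truth gives 0, best alternative gives -5.
(Remaining 21 profiles checked similarly; truth is weakly best in each.)
In every case the truthful report is at least as good as any alternative, so it is a dominant strategy.

Yes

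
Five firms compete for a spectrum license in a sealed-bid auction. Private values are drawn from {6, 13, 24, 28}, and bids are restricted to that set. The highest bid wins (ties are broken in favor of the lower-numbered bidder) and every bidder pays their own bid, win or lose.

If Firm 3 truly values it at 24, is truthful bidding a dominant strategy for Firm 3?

Consider the case where Firm 1 bids 6, Firm 2 bids 6, Firm 4 bids 6 and Firm 5 bids 6.
Truthful bid 24: wins, pays 24, utility 24 - 24 = 0.
Bid 13 instead: wins, pays 13, utility 24 - 13 = 11.
Since 11 > 0, bidding 13 is strictly better here, so truthful bidding is not dominant.

No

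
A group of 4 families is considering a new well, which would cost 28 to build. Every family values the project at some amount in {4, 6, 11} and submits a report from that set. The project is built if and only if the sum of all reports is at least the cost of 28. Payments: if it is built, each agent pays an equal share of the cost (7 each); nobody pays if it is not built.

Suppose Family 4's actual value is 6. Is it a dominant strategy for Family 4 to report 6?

Consider the case where Family 1 reports 6, Family 2 reports 6 and Family 3 reports 11.
Truthful report 6: project built, pays 7, utility 6 - 7 = -1.
Report 4 instead: project not built, utility 0.
Since 0 > -1, reporting 4 is strictly better here, so truthful reporting is not dominant.

No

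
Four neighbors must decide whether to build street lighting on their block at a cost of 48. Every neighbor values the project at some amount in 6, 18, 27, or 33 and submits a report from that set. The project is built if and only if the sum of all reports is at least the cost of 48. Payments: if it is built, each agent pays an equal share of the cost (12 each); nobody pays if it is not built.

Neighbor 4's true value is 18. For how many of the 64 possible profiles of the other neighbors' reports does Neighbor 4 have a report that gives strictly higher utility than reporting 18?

Others report (6, 6, 6): truth gives 0; report 33 gives 6 > 0. Violating.
Others report (6, 6, 18): truth gives 6; no alternative beats it.
Others report (6, 6, 27): truth gives 6; no alternative beats it.
(Checking all 64 profiles: 1 has a profitable deviation, 63 do not.)

1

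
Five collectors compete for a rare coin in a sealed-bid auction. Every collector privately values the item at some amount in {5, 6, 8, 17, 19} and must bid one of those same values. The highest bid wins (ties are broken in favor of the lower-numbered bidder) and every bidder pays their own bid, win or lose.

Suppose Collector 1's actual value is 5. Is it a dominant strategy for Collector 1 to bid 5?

No

Consider the case where Collector 2 bids 5, Collector 3 bids 5, Collector 4 bids 5 and Collector 5 bids 6.
Truthful bid 5: loses but pays 5, utility -5.
Bid 6 instead: wins, pays 6, utility 5 - 6 = -1.
Since -1 > -5, bidding 6 is strictly better here, so truthful bidding is not dominant.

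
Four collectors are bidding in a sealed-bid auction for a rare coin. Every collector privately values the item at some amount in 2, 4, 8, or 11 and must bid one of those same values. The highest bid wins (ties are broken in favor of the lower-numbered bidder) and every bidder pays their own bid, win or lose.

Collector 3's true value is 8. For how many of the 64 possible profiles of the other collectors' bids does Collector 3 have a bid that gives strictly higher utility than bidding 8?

54

Others bid (2, 2, 2): truth gives 0; bid 4 gives 4 > 0. Violating.
Others bid (2, 2, 4): truth gives 0; bid 4 gives 4 > 0. Violating.
Others bid (2, 2, 11): truth gives -8; bid 2 gives -2 > -8. Violating.
Others bid (2, 4, 11): truth gives -8; bid 2 gives -2 > -8. Violating.
Others bid (2, 2, 8): truth gives 0; no alternative beats it.
Others bid (2, 4, 2): truth gives 0; no alternative beats it.
(Checking all 64 profiles: 54 have a profitable deviation, 10 do not.)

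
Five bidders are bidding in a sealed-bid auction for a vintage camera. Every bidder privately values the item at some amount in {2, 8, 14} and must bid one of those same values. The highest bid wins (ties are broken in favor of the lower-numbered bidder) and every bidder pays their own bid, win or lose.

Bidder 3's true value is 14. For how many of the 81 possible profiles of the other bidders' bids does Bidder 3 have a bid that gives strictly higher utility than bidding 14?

Others bid (2, 2, 2, 2): truth gives 0; bid 8 gives 6 > 0. Violating.
Others bid (2, 2, 2, 8): truth gives 0; bid 8 gives 6 > 0. Violating.
Others bid (2, 2, 8, 2): truth gives 0; bid 8 gives 6 > 0. Violating.
Others bid (2, 2, 8, 8): truth gives 0; bid 8 gives 6 > 0. Violating.
Others bid (2, 2, 2, 14): truth gives 0; no alternative beats it.
Others bid (2, 2, 8, 14): truth gives 0; no alternative beats it.
(Checking all 81 profiles: 49 have a profitable deviation, 32 do not.)

49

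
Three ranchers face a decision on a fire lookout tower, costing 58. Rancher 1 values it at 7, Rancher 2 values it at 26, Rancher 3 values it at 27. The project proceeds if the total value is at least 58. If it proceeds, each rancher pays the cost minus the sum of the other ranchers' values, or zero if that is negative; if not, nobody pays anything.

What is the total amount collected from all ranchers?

Total value 60 ≥ cost 58, so it is built.
Rancher 1: others sum to 53; max(0, 58 - 53) = 5.
Rancher 2: others sum to 34; max(0, 58 - 34) = 24.
Rancher 3: others sum to 33; max(0, 58 - 33) = 25.
Total collected = 5 + 24 + 25 = 54.

54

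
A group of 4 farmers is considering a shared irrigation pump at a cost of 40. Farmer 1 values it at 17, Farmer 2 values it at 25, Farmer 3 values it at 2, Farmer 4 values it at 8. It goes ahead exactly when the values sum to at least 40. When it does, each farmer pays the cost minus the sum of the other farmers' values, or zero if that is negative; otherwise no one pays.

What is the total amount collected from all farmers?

18

Total value 52 ≥ cost 40, so it is built.
Farmer 1: others sum to 35; max(0, 40 - 35) = 5.
Farmer 2: others sum to 27; max(0, 40 - 27) = 13.
Farmer 3: others sum to 50; max(0, 40 - 50) = 0.
Farmer 4: others sum to 44; max(0, 40 - 44) = 0.
Total collected = 5 + 13 + 0 + 0 = 18.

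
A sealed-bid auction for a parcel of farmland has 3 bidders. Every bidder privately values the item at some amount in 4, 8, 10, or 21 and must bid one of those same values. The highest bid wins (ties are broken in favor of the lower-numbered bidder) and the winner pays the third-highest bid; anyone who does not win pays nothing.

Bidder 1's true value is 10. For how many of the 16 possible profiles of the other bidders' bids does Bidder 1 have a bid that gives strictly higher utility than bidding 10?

4

Others bid (4, 21): truth gives 0; bid 21 gives 6 > 0. Violating.
Others bid (8, 21): truth gives 0; bid 21 gives 2 > 0. Violating.
Others bid (21, 4): truth gives 0; bid 21 gives 6 > 0. Violating.
Others bid (21, 8): truth gives 0; bid 21 gives 2 > 0. Violating.
Others bid (4, 4): truth gives 6; no alternative beats it.
Others bid (4, 8): truth gives 6; no alternative beats it.
(Checking all 16 profiles: 4 have a profitable deviation, 12 do not.)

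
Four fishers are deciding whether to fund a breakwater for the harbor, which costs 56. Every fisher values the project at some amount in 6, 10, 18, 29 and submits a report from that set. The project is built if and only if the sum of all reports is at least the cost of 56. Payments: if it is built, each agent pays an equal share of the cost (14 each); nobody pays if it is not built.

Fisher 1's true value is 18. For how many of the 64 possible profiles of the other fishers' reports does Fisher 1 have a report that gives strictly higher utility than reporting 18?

10

Others report (6, 6, 18): truth gives 0; report 29 gives 4 > 0. Violating.
Others report (6, 10, 18): truth gives 0; report 29 gives 4 > 0. Violating.
Others report (6, 18, 6): truth gives 0; report 29 gives 4 > 0. Violating.
Others report (6, 18, 10): truth gives 0; report 29 gives 4 > 0. Violating.
Others report (6, 6, 6): truth gives 0; no alternative beats it.
Others report (6, 6, 10): truth gives 0; no alternative beats it.
(Checking all 64 profiles: 10 have a profitable deviation, 54 do not.)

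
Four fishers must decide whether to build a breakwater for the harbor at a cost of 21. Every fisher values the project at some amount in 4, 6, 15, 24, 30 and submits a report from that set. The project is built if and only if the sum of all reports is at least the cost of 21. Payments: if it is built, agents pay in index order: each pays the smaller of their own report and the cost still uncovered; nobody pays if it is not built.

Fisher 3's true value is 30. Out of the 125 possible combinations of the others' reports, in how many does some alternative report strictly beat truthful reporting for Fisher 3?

Others report (4, 4, 15): truth gives 17; report 4 gives 26 > 17. Violating.
Others report (4, 4, 24): truth gives 17; report 4 gives 26 > 17. Violating.
Others report (4, 4, 30): truth gives 17; report 4 gives 26 > 17. Violating.
Others report (4, 6, 6): truth gives 19; report 6 gives 24 > 19. Violating.
Others report (4, 4, 4): truth gives 17; no alternative beats it.
Others report (4, 4, 6): truth gives 17; no alternative beats it.
(Checking all 125 profiles: 16 have a profitable deviation, 109 do not.)

16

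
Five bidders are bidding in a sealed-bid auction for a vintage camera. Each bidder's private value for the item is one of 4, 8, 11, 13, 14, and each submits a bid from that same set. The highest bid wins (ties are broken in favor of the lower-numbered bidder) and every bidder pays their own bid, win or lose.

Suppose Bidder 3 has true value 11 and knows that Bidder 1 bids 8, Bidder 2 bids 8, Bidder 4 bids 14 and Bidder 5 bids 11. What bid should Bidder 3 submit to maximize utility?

Bid 4: loses but pays 4, utility -4.
Bid 8: loses but pays 8, utility -8.
Bid 11: loses but pays 11, utility -11.
Bid 13: loses but pays 13, utility -13.
Bid 14: wins, pays 14, utility 11 - 14 = -3.
The best choice is 14 with utility -3.

14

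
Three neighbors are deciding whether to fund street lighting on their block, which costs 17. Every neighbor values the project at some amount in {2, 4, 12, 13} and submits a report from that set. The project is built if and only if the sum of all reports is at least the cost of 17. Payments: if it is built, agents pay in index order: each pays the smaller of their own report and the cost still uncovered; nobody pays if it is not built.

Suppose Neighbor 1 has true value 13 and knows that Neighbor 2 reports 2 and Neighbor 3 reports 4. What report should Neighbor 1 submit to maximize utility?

Report 2: project not built, utility 0.
Report 4: project not built, utility 0.
Report 12: project built, pays 12, utility 13 - 12 = 1.
Report 13: project built, pays 13, utility 13 - 13 = 0.
The best choice is 12 with utility 1.

12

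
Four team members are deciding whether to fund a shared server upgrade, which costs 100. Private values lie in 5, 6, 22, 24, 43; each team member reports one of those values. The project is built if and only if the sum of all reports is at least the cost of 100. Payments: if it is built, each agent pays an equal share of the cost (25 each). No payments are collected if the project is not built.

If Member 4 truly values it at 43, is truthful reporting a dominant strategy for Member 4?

Check each profile of the others' reports and compare truth against every alternative report.
Others report (5, 22, 43): truth gives 18, best alternative gives 0.
Others report (5, 24, 43): truth gives 18, best alternative gives 0.
Others report (5, 43, 22): truth gives 18, best alternative gives 0.
Others report (5, 43, 24): truth gives 18, best alternative gives 0.
Others report (6, 22, 43): truth gives 18, best alternative gives 0.
Others report (6, 24, 43): truth gives 18, best alternative gives 0.
(Remaining 119 profiles checked similarly; truth is weakly best in each.)
In every case the truthful report is at least as good as any alternative, so it is a dominant strategy.

Yes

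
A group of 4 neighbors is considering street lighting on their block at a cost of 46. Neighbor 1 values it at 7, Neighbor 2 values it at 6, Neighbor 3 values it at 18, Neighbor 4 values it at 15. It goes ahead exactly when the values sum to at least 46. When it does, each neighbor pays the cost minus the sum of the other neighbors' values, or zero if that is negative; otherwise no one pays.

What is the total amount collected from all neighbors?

46

Total value 46 ≥ cost 46, so it is built.
Neighbor 1: others sum to 39; max(0, 46 - 39) = 7.
Neighbor 2: others sum to 40; max(0, 46 - 40) = 6.
Neighbor 3: others sum to 28; max(0, 46 - 28) = 18.
Neighbor 4: others sum to 31; max(0, 46 - 31) = 15.
Total collected = 7 + 6 + 18 + 15 = 46.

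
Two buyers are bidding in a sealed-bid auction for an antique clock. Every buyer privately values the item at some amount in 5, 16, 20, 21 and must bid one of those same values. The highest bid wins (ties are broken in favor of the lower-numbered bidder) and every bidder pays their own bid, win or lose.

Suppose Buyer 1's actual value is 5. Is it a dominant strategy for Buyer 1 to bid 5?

Yes

Check each profile of the others' bids and compare truth against every alternative bid.
Others bid (5): truth gives 0, best alternative gives -11.
Others bid (21): truth gives -5, best alternative gives -16.
Others bid (20): truth gives -5, best alternative gives -15.
Others bid (16): truth gives -5, best alternative gives -11.
In every case the truthful bid is at least as good as any alternative, so it is a dominant strategy.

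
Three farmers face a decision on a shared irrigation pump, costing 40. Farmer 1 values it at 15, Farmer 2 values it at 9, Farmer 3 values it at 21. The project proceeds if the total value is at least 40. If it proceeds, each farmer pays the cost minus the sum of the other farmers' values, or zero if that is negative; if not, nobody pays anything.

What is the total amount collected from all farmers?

30

Total value 45 ≥ cost 40, so it is built.
Farmer 1: others sum to 30; max(0, 40 - 30) = 10.
Farmer 2: others sum to 36; max(0, 40 - 36) = 4.
Farmer 3: others sum to 24; max(0, 40 - 24) = 16.
Total collected = 10 + 4 + 16 = 30.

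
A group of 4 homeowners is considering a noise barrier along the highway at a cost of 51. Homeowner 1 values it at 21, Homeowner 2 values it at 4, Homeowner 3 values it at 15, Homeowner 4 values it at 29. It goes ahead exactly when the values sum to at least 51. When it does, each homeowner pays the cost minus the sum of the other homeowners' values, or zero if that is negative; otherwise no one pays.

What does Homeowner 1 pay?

Total value 69 ≥ cost 51, so the project is built.
The other homeowners' values sum to 48.
Cost minus that sum is 51 - 48 = 3.

3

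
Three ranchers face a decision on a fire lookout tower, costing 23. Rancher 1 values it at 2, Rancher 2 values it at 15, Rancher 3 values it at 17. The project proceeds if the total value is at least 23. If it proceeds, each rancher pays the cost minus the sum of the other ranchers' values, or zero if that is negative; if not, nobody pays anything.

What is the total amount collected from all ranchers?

Total value 34 ≥ cost 23, so it is built.
Rancher 1: others sum to 32; max(0, 23 - 32) = 0.
Rancher 2: others sum to 19; max(0, 23 - 19) = 4.
Rancher 3: others sum to 17; max(0, 23 - 17) = 6.
Total collected = 0 + 4 + 6 = 10.

10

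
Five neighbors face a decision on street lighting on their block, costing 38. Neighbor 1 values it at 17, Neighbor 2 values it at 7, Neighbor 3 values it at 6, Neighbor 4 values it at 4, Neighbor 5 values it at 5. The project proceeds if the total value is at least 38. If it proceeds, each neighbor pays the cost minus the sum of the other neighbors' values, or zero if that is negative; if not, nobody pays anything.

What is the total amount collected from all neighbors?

34

Total value 39 ≥ cost 38, so it is built.
Neighbor 1: others sum to 22; max(0, 38 - 22) = 16.
Neighbor 2: others sum to 32; max(0, 38 - 32) = 6.
Neighbor 3: others sum to 33; max(0, 38 - 33) = 5.
Neighbor 4: others sum to 35; max(0, 38 - 35) = 3.
Neighbor 5: others sum to 34; max(0, 38 - 34) = 4.
Total collected = 16 + 6 + 5 + 3 + 4 = 34.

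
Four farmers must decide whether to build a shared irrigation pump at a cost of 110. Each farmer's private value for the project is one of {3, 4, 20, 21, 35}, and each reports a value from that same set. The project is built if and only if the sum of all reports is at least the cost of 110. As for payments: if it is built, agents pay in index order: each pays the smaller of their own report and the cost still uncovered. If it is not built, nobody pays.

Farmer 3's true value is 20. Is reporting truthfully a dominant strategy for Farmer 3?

Yes

Check each profile of the others' reports and compare truth against every alternative report.
Others report (3, 3, 3): truth gives 0, best alternative gives 0.
Others report (3, 3, 4): truth gives 0, best alternative gives 0.
Others report (3, 3, 20): truth gives 0, best alternative gives 0.
Others report (3, 3, 21): truth gives 0, best alternative gives 0.
Others report (3, 3, 35): truth gives 0, best alternative gives 0.
Others report (3, 4, 3): truth gives 0, best alternative gives 0.
(Remaining 119 profiles checked similarly; truth is weakly best in each.)
In every case the truthful report is at least as good as any alternative, so it is a dominant strategy.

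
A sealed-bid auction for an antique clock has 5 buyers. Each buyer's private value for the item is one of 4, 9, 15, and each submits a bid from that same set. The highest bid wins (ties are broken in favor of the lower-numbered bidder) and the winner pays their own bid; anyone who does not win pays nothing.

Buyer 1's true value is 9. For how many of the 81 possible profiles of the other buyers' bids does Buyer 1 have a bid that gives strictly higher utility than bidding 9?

1

Others bid (4, 4, 4, 4): truth gives 0; bid 4 gives 5 > 0. Violating.
Others bid (4, 4, 4, 9): truth gives 0; no alternative beats it.
Others bid (4, 4, 4, 15): truth gives 0; no alternative beats it.
(Checking all 81 profiles: 1 has a profitable deviation, 80 do not.)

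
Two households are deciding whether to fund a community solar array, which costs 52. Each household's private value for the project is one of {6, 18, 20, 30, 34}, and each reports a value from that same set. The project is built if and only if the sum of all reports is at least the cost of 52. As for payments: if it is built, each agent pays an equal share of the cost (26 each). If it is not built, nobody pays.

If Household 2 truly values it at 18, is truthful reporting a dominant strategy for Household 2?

Consider the case where Household 1 reports 34.
Truthful report 18: project built, pays 26, utility 18 - 26 = -8.
Report 6 instead: project not built, utility 0.
Since 0 > -8, reporting 6 is strictly better here, so truthful reporting is not dominant.

No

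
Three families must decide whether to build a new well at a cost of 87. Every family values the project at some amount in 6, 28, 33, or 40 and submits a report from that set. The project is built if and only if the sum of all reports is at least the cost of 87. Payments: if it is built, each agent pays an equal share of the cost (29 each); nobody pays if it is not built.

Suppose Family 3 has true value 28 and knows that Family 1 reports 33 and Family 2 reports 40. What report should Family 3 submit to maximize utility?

6

Report 6: project not built, utility 0.
Report 28: project built, pays 29, utility 28 - 29 = -1.
Report 33: project built, pays 29, utility 28 - 29 = -1.
Report 40: project built, pays 29, utility 28 - 29 = -1.
The best choice is 6 with utility 0.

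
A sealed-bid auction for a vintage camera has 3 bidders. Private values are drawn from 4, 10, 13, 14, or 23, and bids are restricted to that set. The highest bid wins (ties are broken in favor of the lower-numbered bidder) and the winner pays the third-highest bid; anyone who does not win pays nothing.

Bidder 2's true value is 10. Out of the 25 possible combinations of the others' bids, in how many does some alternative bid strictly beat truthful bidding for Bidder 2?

Others bid (4, 13): truth gives 0; bid 13 gives 6 > 0. Violating.
Others bid (4, 14): truth gives 0; bid 14 gives 6 > 0. Violating.
Others bid (4, 23): truth gives 0; bid 23 gives 6 > 0. Violating.
Others bid (10, 4): truth gives 0; bid 13 gives 6 > 0. Violating.
Others bid (4, 4): truth gives 6; no alternative beats it.
Others bid (4, 10): truth gives 6; no alternative beats it.
(Checking all 25 profiles: 6 have a profitable deviation, 19 do not.)

6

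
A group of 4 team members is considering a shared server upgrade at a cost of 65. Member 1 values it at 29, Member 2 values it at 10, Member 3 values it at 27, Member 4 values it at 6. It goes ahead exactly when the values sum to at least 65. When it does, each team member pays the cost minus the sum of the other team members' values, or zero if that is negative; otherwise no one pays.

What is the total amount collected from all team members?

Total value 72 ≥ cost 65, so it is built.
Member 1: others sum to 43; max(0, 65 - 43) = 22.
Member 2: others sum to 62; max(0, 65 - 62) = 3.
Member 3: others sum to 45; max(0, 65 - 45) = 20.
Member 4: others sum to 66; max(0, 65 - 66) = 0.
Total collected = 22 + 3 + 20 + 0 = 45.

45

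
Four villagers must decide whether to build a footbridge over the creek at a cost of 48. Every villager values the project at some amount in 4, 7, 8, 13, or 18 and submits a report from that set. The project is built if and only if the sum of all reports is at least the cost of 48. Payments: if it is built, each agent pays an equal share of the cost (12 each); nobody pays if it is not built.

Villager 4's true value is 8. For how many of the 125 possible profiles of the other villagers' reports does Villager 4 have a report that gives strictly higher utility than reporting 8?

Others report (4, 18, 18): truth gives -4; report 4 gives 0 > -4. Violating.
Others report (7, 18, 18): truth gives -4; report 4 gives 0 > -4. Violating.
Others report (18, 4, 18): truth gives -4; report 4 gives 0 > -4. Violating.
Others report (18, 7, 18): truth gives -4; report 4 gives 0 > -4. Violating.
Others report (4, 4, 4): truth gives 0; no alternative beats it.
Others report (4, 4, 7): truth gives 0; no alternative beats it.
(Checking all 125 profiles: 6 have a profitable deviation, 119 do not.)

6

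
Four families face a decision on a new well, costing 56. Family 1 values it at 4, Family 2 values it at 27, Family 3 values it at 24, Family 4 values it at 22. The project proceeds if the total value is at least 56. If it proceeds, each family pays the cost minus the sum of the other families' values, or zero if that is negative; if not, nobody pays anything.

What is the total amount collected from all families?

Total value 77 ≥ cost 56, so it is built.
Family 1: others sum to 73; max(0, 56 - 73) = 0.
Family 2: others sum to 50; max(0, 56 - 50) = 6.
Family 3: others sum to 53; max(0, 56 - 53) = 3.
Family 4: others sum to 55; max(0, 56 - 55) = 1.
Total collected = 0 + 6 + 3 + 1 = 10.

10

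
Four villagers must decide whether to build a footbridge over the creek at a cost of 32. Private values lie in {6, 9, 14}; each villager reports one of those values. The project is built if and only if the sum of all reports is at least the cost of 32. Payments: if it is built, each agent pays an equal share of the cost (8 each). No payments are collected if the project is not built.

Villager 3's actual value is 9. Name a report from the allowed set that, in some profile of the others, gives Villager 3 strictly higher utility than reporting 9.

Suppose Villager 1 reports 6, Villager 2 reports 6 and Villager 4 reports 6.
Report 9: project not built, utility 0.
Report 14: project built, pays 8, utility 9 - 8 = 1.
So reporting 14 beats truth here (1 > 0).

14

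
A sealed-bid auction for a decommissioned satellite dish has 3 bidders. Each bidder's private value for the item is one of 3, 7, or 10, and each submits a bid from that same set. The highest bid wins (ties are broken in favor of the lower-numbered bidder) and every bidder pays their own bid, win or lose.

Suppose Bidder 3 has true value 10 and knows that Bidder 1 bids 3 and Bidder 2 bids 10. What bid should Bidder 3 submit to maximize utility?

Bid 3: loses but pays 3, utility -3.
Bid 7: loses but pays 7, utility -7.
Bid 10: loses but pays 10, utility -10.
The best choice is 3 with utility -3.

3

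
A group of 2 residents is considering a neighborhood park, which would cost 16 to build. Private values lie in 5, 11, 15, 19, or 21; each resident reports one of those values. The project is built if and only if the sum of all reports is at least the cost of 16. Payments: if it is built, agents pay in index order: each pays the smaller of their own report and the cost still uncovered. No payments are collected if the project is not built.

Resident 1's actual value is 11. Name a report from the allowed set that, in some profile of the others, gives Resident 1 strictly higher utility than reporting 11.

Suppose Resident 2 reports 11.
Report 11: project built, pays 11, utility 11 - 11 = 0.
Report 5: project built, pays 5, utility 11 - 5 = 6.
So reporting 5 beats truth here (6 > 0).

5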